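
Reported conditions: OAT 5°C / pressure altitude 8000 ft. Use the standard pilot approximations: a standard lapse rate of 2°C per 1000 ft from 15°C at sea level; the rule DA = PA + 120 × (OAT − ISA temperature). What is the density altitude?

8720 ft

ISA temperature at 8000 ft = 15 − 2 × (8000/1000) = -1°C.
ISA deviation = 5 − (-1) = +6°C.
Density altitude = 8000 + 120 × (6) = 8000 + (+720) = 8720 ft.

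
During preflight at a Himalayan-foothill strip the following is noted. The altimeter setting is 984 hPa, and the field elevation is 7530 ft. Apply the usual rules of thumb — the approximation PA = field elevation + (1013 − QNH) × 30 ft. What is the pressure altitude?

Pressure correction = (1013 − 984) × 30 = +870 ft.
Pressure altitude = 7530 + (+870) = 8400 ft.

8400 ft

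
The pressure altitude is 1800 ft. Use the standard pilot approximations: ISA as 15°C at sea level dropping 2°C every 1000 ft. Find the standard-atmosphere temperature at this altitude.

ISA temperature = 15 − 2 × (1800/1000) = 15 − 3.6 = 11.4°C.

11.4°C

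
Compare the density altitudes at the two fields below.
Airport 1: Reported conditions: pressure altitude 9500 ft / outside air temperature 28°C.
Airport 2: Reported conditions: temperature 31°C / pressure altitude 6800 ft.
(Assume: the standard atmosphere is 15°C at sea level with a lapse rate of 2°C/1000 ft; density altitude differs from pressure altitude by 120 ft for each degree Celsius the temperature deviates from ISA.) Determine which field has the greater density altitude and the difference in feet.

Airport 1: ISA temp = -4°C, deviation +32°C, DA = 9500 + 120 × 32 = 13340 ft.
Airport 2: ISA temp = 1.4°C, deviation +29.6°C, DA = 6800 + 120 × 29.6 = 10352 ft.
Airport 1 is higher by 13340 − 10352 = 2988 ft.

Airport 1 by 2988 ft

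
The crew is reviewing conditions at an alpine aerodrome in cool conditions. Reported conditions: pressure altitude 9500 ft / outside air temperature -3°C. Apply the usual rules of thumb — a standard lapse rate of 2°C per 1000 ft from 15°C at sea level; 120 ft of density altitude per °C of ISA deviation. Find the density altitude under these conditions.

9620 ft

ISA temperature at 9500 ft = 15 − 2 × (9500/1000) = -4°C.
ISA deviation = -3 − (-4) = +1°C.
Density altitude = 9500 + 120 × (1) = 9500 + (+120) = 9620 ft.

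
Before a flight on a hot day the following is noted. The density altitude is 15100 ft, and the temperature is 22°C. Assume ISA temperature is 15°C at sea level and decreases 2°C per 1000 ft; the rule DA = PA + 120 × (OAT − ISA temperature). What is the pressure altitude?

DA = PA + 120 × (OAT − (15 − 2·PA/1000)) = PA + 120·OAT − 1800 + 0.24·PA = 1.24·PA + 120·OAT − 1800.
So 1.24·PA = 15100 − 120 × 22 + 1800 = 14260.
PA = 14260 / 1.24 = 11500 ft.

11500 ft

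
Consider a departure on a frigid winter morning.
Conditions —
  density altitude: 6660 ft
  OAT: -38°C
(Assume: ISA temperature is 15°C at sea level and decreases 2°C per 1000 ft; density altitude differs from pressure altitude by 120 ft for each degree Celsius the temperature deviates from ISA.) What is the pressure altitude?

DA = PA + 120 × (OAT − (15 − 2·PA/1000)) = PA + 120·OAT − 1800 + 0.24·PA = 1.24·PA + 120·OAT − 1800.
So 1.24·PA = 6660 − 120 × (-38) + 1800 = 13020.
PA = 13020 / 1.24 = 10500 ft.

10500 ft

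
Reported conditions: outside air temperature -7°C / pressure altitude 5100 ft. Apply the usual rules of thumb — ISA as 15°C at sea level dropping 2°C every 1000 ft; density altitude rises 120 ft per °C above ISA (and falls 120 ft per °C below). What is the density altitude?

ISA temperature at 5100 ft = 15 − 2 × (5100/1000) = 4.8°C.
ISA deviation = -7 − 4.8 = -11.8°C.
Density altitude = 5100 + 120 × (-11.8) = 5100 + (-1416) = 3684 ft.

3684 ft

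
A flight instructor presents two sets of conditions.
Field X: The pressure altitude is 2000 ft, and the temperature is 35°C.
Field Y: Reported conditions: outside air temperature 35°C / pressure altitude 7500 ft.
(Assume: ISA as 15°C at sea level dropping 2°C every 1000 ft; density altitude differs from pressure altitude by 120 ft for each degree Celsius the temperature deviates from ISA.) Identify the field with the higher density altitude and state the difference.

Field Y by 6820 ft

Field X: ISA temp = 11°C, deviation +24°C, DA = 2000 + 120 × 24 = 4880 ft.
Field Y: ISA temp = 0°C, deviation +35°C, DA = 7500 + 120 × 35 = 11700 ft.
Field Y is higher by 11700 − 4880 = 6820 ft.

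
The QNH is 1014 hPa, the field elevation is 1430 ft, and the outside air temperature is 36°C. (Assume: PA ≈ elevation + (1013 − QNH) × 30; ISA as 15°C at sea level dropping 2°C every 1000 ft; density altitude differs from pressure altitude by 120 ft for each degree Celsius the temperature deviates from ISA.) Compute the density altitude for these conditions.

4256 ft

Pressure altitude = 1430 + (1013 − 1014) × 30 = 1430 + (-30) = 1400 ft.
ISA temperature at 1400 ft = 15 − 2 × (1400/1000) = 12.2°C.
ISA deviation = 36 − 12.2 = +23.8°C.
Density altitude = 1400 + 120 × (23.8) = 4256 ft.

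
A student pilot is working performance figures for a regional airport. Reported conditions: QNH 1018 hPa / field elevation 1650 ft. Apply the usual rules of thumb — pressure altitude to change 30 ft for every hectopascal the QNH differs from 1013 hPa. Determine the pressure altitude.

1500 ft

Pressure correction = (1013 − 1018) × 30 = -150 ft.
Pressure altitude = 1650 + (-150) = 1500 ft.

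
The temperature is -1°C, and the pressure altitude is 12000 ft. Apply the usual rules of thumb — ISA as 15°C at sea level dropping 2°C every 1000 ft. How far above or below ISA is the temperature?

ISA+8°C

ISA temperature at 12000 ft = 15 − 2 × (12000/1000) = -9°C.
Deviation = OAT − ISA = -1 − (-9) = +8°C.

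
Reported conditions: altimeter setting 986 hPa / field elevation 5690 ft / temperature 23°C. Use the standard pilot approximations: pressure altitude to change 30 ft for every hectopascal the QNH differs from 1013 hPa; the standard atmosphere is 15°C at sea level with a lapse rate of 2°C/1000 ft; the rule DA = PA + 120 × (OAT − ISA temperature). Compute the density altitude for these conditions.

Pressure altitude = 5690 + (1013 − 986) × 30 = 5690 + (+810) = 6500 ft.
ISA temperature at 6500 ft = 15 − 2 × (6500/1000) = 2°C.
ISA deviation = 23 − 2 = +21°C.
Density altitude = 6500 + 120 × (21) = 9020 ft.

9020 ft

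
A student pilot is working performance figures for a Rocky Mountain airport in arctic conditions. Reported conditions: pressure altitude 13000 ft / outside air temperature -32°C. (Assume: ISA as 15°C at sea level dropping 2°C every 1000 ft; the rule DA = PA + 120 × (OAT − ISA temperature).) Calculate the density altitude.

10480 ft

ISA temperature at 13000 ft = 15 − 2 × (13000/1000) = -11°C.
ISA deviation = -32 − (-11) = -21°C.
Density altitude = 13000 + 120 × (-21) = 13000 + (-2520) = 10480 ft.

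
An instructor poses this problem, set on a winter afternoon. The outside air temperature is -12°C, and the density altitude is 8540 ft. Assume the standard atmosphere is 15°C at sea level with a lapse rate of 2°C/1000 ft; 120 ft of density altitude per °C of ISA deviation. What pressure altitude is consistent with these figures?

DA = PA + 120 × (OAT − (15 − 2·PA/1000)) = PA + 120·OAT − 1800 + 0.24·PA = 1.24·PA + 120·OAT − 1800.
So 1.24·PA = 8540 − 120 × (-12) + 1800 = 11780.
PA = 11780 / 1.24 = 9500 ft.

9500 ft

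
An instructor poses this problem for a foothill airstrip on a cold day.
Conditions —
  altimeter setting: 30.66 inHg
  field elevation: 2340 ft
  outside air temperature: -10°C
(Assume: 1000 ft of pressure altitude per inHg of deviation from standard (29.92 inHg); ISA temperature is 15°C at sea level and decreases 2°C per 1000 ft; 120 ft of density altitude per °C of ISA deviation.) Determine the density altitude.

Pressure altitude = 2340 + (29.92 − 30.66) × 1000 = 2340 + (-740) = 1600 ft.
ISA temperature at 1600 ft = 15 − 2 × (1600/1000) = 11.8°C.
ISA deviation = -10 − 11.8 = -21.8°C.
Density altitude = 1600 + 120 × (-21.8) = -1016 ft.

-1016 ft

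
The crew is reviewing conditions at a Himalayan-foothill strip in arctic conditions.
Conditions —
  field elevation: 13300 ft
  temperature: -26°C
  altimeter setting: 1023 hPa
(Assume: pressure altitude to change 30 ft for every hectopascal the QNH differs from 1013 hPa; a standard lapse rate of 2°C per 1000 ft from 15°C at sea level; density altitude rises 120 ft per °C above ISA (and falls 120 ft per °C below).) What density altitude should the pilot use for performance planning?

11200 ft

Pressure altitude = 13300 + (1013 − 1023) × 30 = 13300 + (-300) = 13000 ft.
ISA temperature at 13000 ft = 15 − 2 × (13000/1000) = -11°C.
ISA deviation = -26 − (-11) = -15°C.
Density altitude = 13000 + 120 × (-15) = 11200 ft.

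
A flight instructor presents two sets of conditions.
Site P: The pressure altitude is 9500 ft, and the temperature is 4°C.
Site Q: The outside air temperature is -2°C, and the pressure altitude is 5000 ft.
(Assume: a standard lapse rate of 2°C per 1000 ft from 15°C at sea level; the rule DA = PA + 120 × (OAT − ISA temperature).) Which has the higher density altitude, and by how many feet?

Site P: ISA temp = -4°C, deviation +8°C, DA = 9500 + 120 × 8 = 10460 ft.
Site Q: ISA temp = 5°C, deviation -7°C, DA = 5000 + 120 × (-7) = 4160 ft.
Site P is higher by 10460 − 4160 = 6300 ft.

Site P by 6300 ft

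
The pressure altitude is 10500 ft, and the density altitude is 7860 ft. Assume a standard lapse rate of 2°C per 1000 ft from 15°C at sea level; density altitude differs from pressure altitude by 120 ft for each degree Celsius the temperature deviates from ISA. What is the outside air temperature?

Density altitude − pressure altitude = 7860 − 10500 = -2640 ft.
At 120 ft/°C that is an ISA deviation of -2640/120 = -22°C.
ISA temperature at 10500 ft = 15 − 2 × (10500/1000) = -6°C.
OAT = ISA + deviation = -6 + (-22) = -28°C.

-28°C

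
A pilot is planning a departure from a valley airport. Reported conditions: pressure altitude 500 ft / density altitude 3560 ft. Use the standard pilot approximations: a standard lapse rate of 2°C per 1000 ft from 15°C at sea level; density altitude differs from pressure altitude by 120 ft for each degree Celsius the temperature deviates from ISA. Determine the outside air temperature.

39.5°C

Density altitude − pressure altitude = 3560 − 500 = +3060 ft.
At 120 ft/°C that is an ISA deviation of 3060/120 = +25.5°C.
ISA temperature at 500 ft = 15 − 2 × (500/1000) = 14°C.
OAT = ISA + deviation = 14 + (+25.5) = 39.5°C.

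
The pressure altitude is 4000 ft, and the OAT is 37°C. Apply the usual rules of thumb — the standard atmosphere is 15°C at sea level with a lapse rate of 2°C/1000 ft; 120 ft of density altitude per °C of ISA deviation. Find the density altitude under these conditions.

7600 ft

ISA temperature at 4000 ft = 15 − 2 × (4000/1000) = 7°C.
ISA deviation = 37 − 7 = +30°C.
Density altitude = 4000 + 120 × (30) = 4000 + (+3600) = 7600 ft.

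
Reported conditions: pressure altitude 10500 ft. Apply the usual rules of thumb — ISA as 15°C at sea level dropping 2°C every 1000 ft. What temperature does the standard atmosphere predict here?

-6°C

ISA temperature = 15 − 2 × (10500/1000) = 15 − 21 = -6°C.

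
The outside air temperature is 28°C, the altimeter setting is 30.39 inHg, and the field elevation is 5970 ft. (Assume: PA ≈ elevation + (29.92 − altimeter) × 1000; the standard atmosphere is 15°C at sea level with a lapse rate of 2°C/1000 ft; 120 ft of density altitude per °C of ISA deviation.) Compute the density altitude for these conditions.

Pressure altitude = 5970 + (29.92 − 30.39) × 1000 = 5970 + (-470) = 5500 ft.
ISA temperature at 5500 ft = 15 − 2 × (5500/1000) = 4°C.
ISA deviation = 28 − 4 = +24°C.
Density altitude = 5500 + 120 × (24) = 8380 ft.

8380 ft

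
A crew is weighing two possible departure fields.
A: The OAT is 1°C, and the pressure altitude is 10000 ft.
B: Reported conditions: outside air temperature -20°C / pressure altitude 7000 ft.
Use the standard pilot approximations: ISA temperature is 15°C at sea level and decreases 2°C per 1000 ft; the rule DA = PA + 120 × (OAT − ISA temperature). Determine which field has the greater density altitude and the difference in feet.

A: ISA temp = -5°C, deviation +6°C, DA = 10000 + 120 × 6 = 10720 ft.
B: ISA temp = 1°C, deviation -21°C, DA = 7000 + 120 × (-21) = 4480 ft.
A is higher by 10720 − 4480 = 6240 ft.

A by 6240 ft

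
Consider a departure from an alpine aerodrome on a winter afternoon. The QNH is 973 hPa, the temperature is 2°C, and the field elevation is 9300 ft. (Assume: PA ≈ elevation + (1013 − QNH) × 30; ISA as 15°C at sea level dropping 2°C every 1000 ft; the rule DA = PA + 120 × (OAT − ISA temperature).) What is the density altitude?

Pressure altitude = 9300 + (1013 − 973) × 30 = 9300 + (+1200) = 10500 ft.
ISA temperature at 10500 ft = 15 − 2 × (10500/1000) = -6°C.
ISA deviation = 2 − (-6) = +8°C.
Density altitude = 10500 + 120 × (8) = 11460 ft.

11460 ft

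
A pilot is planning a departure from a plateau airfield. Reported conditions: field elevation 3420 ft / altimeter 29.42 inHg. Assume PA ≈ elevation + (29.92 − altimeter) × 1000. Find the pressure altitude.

3920 ft

Pressure correction = (29.92 − 29.42) × 1000 = +500 ft.
Pressure altitude = 3420 + (+500) = 3920 ft.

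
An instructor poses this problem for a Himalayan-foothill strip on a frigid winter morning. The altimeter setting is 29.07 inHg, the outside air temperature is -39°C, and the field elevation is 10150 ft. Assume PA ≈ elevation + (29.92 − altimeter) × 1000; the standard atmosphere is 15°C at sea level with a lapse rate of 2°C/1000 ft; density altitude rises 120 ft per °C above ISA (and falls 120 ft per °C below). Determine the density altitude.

Pressure altitude = 10150 + (29.92 − 29.07) × 1000 = 10150 + (+850) = 11000 ft.
ISA temperature at 11000 ft = 15 − 2 × (11000/1000) = -7°C.
ISA deviation = -39 − (-7) = -32°C.
Density altitude = 11000 + 120 × (-32) = 7160 ft.

7160 ft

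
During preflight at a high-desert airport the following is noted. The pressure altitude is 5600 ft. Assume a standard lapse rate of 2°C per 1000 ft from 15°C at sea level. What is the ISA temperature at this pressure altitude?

ISA temperature = 15 − 2 × (5600/1000) = 15 − 11.2 = 3.8°C.

3.8°C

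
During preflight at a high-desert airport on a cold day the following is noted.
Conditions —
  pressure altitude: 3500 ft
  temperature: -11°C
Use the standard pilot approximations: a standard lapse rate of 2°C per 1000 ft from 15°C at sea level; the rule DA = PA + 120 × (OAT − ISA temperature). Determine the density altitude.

1220 ft

ISA temperature at 3500 ft = 15 − 2 × (3500/1000) = 8°C.
ISA deviation = -11 − 8 = -19°C.
Density altitude = 3500 + 120 × (-19) = 3500 + (-2280) = 1220 ft.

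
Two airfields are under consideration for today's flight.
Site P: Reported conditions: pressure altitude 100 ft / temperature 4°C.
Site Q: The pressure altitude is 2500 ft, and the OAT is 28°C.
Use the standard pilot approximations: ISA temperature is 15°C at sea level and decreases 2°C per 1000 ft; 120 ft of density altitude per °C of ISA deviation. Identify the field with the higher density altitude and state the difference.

Site Q by 5856 ft

Site P: ISA temp = 14.8°C, deviation -10.8°C, DA = 100 + 120 × (-10.8) = -1196 ft.
Site Q: ISA temp = 10°C, deviation +18°C, DA = 2500 + 120 × 18 = 4660 ft.
Site Q is higher by 4660 − (-1196) = 5856 ft.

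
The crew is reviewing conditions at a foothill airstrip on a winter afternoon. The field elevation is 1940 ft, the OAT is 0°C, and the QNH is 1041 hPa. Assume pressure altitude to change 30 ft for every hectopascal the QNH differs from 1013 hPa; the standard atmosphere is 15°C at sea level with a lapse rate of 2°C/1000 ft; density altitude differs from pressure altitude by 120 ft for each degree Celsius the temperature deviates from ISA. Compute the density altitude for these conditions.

Pressure altitude = 1940 + (1013 − 1041) × 30 = 1940 + (-840) = 1100 ft.
ISA temperature at 1100 ft = 15 − 2 × (1100/1000) = 12.8°C.
ISA deviation = 0 − 12.8 = -12.8°C.
Density altitude = 1100 + 120 × (-12.8) = -436 ft.

-436 ft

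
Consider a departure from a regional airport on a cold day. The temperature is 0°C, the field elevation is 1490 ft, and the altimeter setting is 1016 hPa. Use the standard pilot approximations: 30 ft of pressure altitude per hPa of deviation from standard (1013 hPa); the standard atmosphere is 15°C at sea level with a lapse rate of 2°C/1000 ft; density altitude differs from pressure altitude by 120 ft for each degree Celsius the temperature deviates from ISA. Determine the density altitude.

Pressure altitude = 1490 + (1013 − 1016) × 30 = 1490 + (-90) = 1400 ft.
ISA temperature at 1400 ft = 15 − 2 × (1400/1000) = 12.2°C.
ISA deviation = 0 − 12.2 = -12.2°C.
Density altitude = 1400 + 120 × (-12.2) = -64 ft.

-64 ft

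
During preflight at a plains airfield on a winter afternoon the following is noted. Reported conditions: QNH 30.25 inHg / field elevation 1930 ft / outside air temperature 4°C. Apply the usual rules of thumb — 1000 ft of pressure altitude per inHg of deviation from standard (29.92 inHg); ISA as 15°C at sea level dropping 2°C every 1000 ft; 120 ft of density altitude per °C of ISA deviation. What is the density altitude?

Pressure altitude = 1930 + (29.92 − 30.25) × 1000 = 1930 + (-330) = 1600 ft.
ISA temperature at 1600 ft = 15 − 2 × (1600/1000) = 11.8°C.
ISA deviation = 4 − 11.8 = -7.8°C.
Density altitude = 1600 + 120 × (-7.8) = 664 ft.

664 ft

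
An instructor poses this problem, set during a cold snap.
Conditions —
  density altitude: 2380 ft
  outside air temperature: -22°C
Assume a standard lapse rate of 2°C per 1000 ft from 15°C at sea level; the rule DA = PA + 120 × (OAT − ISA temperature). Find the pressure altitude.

DA = PA + 120 × (OAT − (15 − 2·PA/1000)) = PA + 120·OAT − 1800 + 0.24·PA = 1.24·PA + 120·OAT − 1800.
So 1.24·PA = 2380 − 120 × (-22) + 1800 = 6820.
PA = 6820 / 1.24 = 5500 ft.

5500 ft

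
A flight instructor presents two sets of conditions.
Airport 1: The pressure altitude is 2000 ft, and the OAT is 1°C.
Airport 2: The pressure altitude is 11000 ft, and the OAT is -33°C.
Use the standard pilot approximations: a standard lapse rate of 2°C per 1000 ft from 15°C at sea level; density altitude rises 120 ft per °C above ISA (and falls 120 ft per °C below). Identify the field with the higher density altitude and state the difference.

Airport 2 by 7080 ft

Airport 1: ISA temp = 11°C, deviation -10°C, DA = 2000 + 120 × (-10) = 800 ft.
Airport 2: ISA temp = -7°C, deviation -26°C, DA = 11000 + 120 × (-26) = 7880 ft.
Airport 2 is higher by 7880 − 800 = 7080 ft.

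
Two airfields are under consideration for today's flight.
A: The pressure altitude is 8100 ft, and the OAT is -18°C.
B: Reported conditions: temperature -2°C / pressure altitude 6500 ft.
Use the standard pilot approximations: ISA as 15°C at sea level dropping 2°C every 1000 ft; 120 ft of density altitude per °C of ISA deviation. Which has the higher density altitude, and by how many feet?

A by 64 ft

A: ISA temp = -1.2°C, deviation -16.8°C, DA = 8100 + 120 × (-16.8) = 6084 ft.
B: ISA temp = 2°C, deviation -4°C, DA = 6500 + 120 × (-4) = 6020 ft.
A is higher by 6084 − 6020 = 64 ft.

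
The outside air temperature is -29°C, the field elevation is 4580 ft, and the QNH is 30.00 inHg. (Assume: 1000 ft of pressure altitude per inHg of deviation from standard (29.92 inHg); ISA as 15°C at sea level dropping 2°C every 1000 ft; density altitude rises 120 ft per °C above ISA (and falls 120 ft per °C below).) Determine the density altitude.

Pressure altitude = 4580 + (29.92 − 30.00) × 1000 = 4580 + (-80) = 4500 ft.
ISA temperature at 4500 ft = 15 − 2 × (4500/1000) = 6°C.
ISA deviation = -29 − 6 = -35°C.
Density altitude = 4500 + 120 × (-35) = 300 ft.

300 ft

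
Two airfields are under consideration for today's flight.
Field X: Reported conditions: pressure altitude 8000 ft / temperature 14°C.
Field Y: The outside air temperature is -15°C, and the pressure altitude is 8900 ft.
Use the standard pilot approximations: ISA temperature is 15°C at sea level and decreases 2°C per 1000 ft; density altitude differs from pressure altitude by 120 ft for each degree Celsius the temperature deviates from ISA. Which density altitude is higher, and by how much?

Field X by 2364 ft

Field X: ISA temp = -1°C, deviation +15°C, DA = 8000 + 120 × 15 = 9800 ft.
Field Y: ISA temp = -2.8°C, deviation -12.2°C, DA = 8900 + 120 × (-12.2) = 7436 ft.
Field X is higher by 9800 − 7436 = 2364 ft.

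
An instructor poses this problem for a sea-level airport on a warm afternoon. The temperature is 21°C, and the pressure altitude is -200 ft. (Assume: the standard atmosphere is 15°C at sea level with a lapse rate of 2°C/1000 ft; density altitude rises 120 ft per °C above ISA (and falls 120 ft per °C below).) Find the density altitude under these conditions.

ISA temperature at -200 ft = 15 − 2 × (-200/1000) = 15.4°C.
ISA deviation = 21 − 15.4 = +5.6°C.
Density altitude = -200 + 120 × (5.6) = -200 + (+672) = 472 ft.

472 ft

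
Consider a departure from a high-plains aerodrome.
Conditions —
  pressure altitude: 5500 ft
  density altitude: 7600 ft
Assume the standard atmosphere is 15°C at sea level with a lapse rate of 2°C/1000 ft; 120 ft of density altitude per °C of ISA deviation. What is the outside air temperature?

21.5°C

Density altitude − pressure altitude = 7600 − 5500 = +2100 ft.
At 120 ft/°C that is an ISA deviation of 2100/120 = +17.5°C.
ISA temperature at 5500 ft = 15 − 2 × (5500/1000) = 4°C.
OAT = ISA + deviation = 4 + (+17.5) = 21.5°C.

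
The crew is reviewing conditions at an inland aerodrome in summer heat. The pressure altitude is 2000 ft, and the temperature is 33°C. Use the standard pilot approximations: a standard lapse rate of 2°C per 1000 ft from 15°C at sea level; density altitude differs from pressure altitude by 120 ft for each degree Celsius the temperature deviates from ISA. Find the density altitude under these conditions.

4640 ft

ISA temperature at 2000 ft = 15 − 2 × (2000/1000) = 11°C.
ISA deviation = 33 − 11 = +22°C.
Density altitude = 2000 + 120 × (22) = 2000 + (+2640) = 4640 ft.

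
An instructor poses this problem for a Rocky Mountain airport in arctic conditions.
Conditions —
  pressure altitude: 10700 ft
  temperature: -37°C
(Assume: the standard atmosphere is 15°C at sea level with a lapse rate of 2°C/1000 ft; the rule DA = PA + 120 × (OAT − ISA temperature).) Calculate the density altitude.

7028 ft

ISA temperature at 10700 ft = 15 − 2 × (10700/1000) = -6.4°C.
ISA deviation = -37 − (-6.4) = -30.6°C.
Density altitude = 10700 + 120 × (-30.6) = 10700 + (-3672) = 7028 ft.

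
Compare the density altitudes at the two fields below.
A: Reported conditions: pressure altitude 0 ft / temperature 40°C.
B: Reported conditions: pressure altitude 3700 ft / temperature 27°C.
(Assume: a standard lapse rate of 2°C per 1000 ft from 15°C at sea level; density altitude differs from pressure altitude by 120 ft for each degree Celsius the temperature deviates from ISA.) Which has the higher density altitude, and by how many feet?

A: ISA temp = 15°C, deviation +25°C, DA = 0 + 120 × 25 = 3000 ft.
B: ISA temp = 7.6°C, deviation +19.4°C, DA = 3700 + 120 × 19.4 = 6028 ft.
B is higher by 6028 − 3000 = 3028 ft.

B by 3028 ft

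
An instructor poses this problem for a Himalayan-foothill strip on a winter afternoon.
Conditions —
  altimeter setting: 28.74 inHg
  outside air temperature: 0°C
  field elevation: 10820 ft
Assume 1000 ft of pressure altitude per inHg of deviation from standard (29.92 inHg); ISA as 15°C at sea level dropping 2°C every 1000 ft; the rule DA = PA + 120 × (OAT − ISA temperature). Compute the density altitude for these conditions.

Pressure altitude = 10820 + (29.92 − 28.74) × 1000 = 10820 + (+1180) = 12000 ft.
ISA temperature at 12000 ft = 15 − 2 × (12000/1000) = -9°C.
ISA deviation = 0 − (-9) = +9°C.
Density altitude = 12000 + 120 × (9) = 13080 ft.

13080 ft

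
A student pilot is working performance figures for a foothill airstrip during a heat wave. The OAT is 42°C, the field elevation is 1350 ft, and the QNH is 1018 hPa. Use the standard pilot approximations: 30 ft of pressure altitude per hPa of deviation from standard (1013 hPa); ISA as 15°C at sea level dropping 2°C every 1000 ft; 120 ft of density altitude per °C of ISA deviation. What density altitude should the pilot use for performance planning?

4728 ft

Pressure altitude = 1350 + (1013 − 1018) × 30 = 1350 + (-150) = 1200 ft.
ISA temperature at 1200 ft = 15 − 2 × (1200/1000) = 12.6°C.
ISA deviation = 42 − 12.6 = +29.4°C.
Density altitude = 1200 + 120 × (29.4) = 4728 ft.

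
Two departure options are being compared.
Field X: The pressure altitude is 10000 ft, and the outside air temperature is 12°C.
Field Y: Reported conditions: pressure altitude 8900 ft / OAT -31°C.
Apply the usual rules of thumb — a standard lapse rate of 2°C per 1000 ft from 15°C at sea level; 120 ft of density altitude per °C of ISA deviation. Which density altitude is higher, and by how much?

Field X: ISA temp = -5°C, deviation +17°C, DA = 10000 + 120 × 17 = 12040 ft.
Field Y: ISA temp = -2.8°C, deviation -28.2°C, DA = 8900 + 120 × (-28.2) = 5516 ft.
Field X is higher by 12040 − 5516 = 6524 ft.

Field X by 6524 ft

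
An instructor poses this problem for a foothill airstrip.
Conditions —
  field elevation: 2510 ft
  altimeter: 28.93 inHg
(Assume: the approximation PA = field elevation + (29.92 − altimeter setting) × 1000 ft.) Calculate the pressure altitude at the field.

3500 ft

Pressure correction = (29.92 − 28.93) × 1000 = +990 ft.
Pressure altitude = 2510 + (+990) = 3500 ft.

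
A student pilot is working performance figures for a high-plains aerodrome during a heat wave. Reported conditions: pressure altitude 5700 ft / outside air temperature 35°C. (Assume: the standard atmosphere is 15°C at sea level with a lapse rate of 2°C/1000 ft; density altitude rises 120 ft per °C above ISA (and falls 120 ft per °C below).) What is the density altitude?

9468 ft

ISA temperature at 5700 ft = 15 − 2 × (5700/1000) = 3.6°C.
ISA deviation = 35 − 3.6 = +31.4°C.
Density altitude = 5700 + 120 × (31.4) = 5700 + (+3768) = 9468 ft.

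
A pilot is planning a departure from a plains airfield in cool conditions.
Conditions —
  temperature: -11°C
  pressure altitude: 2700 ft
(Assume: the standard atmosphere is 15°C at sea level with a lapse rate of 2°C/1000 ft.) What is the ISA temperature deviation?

ISA temperature at 2700 ft = 15 − 2 × (2700/1000) = 9.6°C.
Deviation = OAT − ISA = -11 − 9.6 = -20.6°C.

ISA-20.6°C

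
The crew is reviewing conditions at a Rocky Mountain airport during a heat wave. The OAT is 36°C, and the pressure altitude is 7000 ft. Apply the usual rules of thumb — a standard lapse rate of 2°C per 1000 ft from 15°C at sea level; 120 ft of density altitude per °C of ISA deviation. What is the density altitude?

11200 ft

ISA temperature at 7000 ft = 15 − 2 × (7000/1000) = 1°C.
ISA deviation = 36 − 1 = +35°C.
Density altitude = 7000 + 120 × (35) = 7000 + (+4200) = 11200 ft.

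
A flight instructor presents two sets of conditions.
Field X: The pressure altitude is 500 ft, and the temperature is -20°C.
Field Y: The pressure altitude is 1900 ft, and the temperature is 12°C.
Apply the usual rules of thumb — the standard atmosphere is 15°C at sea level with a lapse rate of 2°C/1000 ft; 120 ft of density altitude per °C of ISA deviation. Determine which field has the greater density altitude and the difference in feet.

Field Y by 5576 ft

Field X: ISA temp = 14°C, deviation -34°C, DA = 500 + 120 × (-34) = -3580 ft.
Field Y: ISA temp = 11.2°C, deviation +0.8°C, DA = 1900 + 120 × 0.8 = 1996 ft.
Field Y is higher by 1996 − (-3580) = 5576 ft.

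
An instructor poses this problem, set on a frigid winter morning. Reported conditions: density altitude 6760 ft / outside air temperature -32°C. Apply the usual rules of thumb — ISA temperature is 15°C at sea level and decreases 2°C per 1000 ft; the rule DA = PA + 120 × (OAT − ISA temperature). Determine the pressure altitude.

10000 ft

DA = PA + 120 × (OAT − (15 − 2·PA/1000)) = PA + 120·OAT − 1800 + 0.24·PA = 1.24·PA + 120·OAT − 1800.
So 1.24·PA = 6760 − 120 × (-32) + 1800 = 12400.
PA = 12400 / 1.24 = 10000 ft.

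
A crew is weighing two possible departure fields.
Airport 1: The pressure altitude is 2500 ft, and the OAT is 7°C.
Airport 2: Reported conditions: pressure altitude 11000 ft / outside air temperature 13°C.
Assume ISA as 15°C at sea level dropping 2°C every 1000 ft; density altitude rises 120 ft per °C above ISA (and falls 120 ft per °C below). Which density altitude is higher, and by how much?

Airport 1: ISA temp = 10°C, deviation -3°C, DA = 2500 + 120 × (-3) = 2140 ft.
Airport 2: ISA temp = -7°C, deviation +20°C, DA = 11000 + 120 × 20 = 13400 ft.
Airport 2 is higher by 13400 − 2140 = 11260 ft.

Airport 2 by 11260 ft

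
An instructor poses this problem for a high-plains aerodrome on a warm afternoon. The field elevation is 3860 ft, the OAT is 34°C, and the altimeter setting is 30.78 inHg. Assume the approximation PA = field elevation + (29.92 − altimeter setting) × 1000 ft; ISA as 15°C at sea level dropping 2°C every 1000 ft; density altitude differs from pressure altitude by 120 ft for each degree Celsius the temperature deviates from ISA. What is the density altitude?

Pressure altitude = 3860 + (29.92 − 30.78) × 1000 = 3860 + (-860) = 3000 ft.
ISA temperature at 3000 ft = 15 − 2 × (3000/1000) = 9°C.
ISA deviation = 34 − 9 = +25°C.
Density altitude = 3000 + 120 × (25) = 6000 ft.

6000 ft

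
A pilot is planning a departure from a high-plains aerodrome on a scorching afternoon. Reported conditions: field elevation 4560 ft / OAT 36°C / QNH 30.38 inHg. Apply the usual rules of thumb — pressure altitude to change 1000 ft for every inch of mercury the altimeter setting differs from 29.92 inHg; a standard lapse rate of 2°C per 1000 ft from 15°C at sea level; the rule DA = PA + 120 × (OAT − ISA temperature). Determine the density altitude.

Pressure altitude = 4560 + (29.92 − 30.38) × 1000 = 4560 + (-460) = 4100 ft.
ISA temperature at 4100 ft = 15 − 2 × (4100/1000) = 6.8°C.
ISA deviation = 36 − 6.8 = +29.2°C.
Density altitude = 4100 + 120 × (29.2) = 7604 ft.

7604 ft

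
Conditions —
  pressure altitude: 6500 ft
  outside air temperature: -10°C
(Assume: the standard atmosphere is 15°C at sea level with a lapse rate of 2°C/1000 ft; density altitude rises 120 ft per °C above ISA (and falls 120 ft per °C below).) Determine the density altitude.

5060 ft

ISA temperature at 6500 ft = 15 − 2 × (6500/1000) = 2°C.
ISA deviation = -10 − 2 = -12°C.
Density altitude = 6500 + 120 × (-12) = 6500 + (-1440) = 5060 ft.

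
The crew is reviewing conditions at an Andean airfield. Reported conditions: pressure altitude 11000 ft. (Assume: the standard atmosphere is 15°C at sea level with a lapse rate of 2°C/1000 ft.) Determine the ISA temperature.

ISA temperature = 15 − 2 × (11000/1000) = 15 − 22 = -7°C.

-7°C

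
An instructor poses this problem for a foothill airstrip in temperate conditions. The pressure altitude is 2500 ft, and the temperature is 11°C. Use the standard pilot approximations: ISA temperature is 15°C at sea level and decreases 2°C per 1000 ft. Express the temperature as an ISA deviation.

ISA+1°C

ISA temperature at 2500 ft = 15 − 2 × (2500/1000) = 10°C.
Deviation = OAT − ISA = 11 − 10 = +1°C.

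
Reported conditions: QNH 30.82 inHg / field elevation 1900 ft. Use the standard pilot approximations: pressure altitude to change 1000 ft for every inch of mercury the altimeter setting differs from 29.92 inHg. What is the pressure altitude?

1000 ft

Pressure correction = (29.92 − 30.82) × 1000 = -900 ft.
Pressure altitude = 1900 + (-900) = 1000 ft.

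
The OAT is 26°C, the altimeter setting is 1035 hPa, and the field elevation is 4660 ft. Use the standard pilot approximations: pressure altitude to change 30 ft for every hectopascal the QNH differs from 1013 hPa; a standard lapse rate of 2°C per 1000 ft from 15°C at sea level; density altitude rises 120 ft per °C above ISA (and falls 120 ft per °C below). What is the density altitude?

6280 ft

Pressure altitude = 4660 + (1013 − 1035) × 30 = 4660 + (-660) = 4000 ft.
ISA temperature at 4000 ft = 15 − 2 × (4000/1000) = 7°C.
ISA deviation = 26 − 7 = +19°C.
Density altitude = 4000 + 120 × (19) = 6280 ft.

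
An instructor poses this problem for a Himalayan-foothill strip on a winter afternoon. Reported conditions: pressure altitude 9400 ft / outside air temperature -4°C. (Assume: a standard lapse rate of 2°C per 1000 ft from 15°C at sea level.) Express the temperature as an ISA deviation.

ISA-0.2°C

ISA temperature at 9400 ft = 15 − 2 × (9400/1000) = -3.8°C.
Deviation = OAT − ISA = -4 − (-3.8) = -0.2°C.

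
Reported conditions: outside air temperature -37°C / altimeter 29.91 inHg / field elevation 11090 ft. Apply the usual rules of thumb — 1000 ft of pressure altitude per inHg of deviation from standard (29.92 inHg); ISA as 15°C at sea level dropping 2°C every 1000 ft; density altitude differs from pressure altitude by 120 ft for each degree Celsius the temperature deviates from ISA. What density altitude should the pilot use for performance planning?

7524 ft

Pressure altitude = 11090 + (29.92 − 29.91) × 1000 = 11090 + (+10) = 11100 ft.
ISA temperature at 11100 ft = 15 − 2 × (11100/1000) = -7.2°C.
ISA deviation = -37 − (-7.2) = -29.8°C.
Density altitude = 11100 + 120 × (-29.8) = 7524 ft.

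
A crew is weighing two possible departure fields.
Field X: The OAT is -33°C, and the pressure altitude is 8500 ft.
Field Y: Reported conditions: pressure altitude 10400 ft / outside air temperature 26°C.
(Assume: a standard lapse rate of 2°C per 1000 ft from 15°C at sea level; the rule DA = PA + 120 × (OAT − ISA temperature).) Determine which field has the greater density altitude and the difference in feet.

Field Y by 9436 ft

Field X: ISA temp = -2°C, deviation -31°C, DA = 8500 + 120 × (-31) = 4780 ft.
Field Y: ISA temp = -5.8°C, deviation +31.8°C, DA = 10400 + 120 × 31.8 = 14216 ft.
Field Y is higher by 14216 − 4780 = 9436 ft.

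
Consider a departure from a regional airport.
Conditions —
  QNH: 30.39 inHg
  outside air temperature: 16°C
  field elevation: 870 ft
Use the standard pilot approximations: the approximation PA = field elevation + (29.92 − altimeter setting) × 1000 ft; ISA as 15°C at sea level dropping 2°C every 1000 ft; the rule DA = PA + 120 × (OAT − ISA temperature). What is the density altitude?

616 ft

Pressure altitude = 870 + (29.92 − 30.39) × 1000 = 870 + (-470) = 400 ft.
ISA temperature at 400 ft = 15 − 2 × (400/1000) = 14.2°C.
ISA deviation = 16 − 14.2 = +1.8°C.
Density altitude = 400 + 120 × (1.8) = 616 ft.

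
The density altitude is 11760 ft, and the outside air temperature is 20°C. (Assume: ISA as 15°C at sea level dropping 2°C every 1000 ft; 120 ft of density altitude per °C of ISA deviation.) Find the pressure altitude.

9000 ft

DA = PA + 120 × (OAT − (15 − 2·PA/1000)) = PA + 120·OAT − 1800 + 0.24·PA = 1.24·PA + 120·OAT − 1800.
So 1.24·PA = 11760 − 120 × 20 + 1800 = 11160.
PA = 11160 / 1.24 = 9000 ft.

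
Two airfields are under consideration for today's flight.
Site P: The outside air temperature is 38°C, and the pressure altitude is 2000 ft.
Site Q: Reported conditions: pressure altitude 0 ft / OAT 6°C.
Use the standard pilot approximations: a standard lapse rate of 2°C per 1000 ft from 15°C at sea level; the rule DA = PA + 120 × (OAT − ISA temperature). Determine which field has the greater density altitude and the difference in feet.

Site P by 6320 ft

Site P: ISA temp = 11°C, deviation +27°C, DA = 2000 + 120 × 27 = 5240 ft.
Site Q: ISA temp = 15°C, deviation -9°C, DA = 0 + 120 × (-9) = -1080 ft.
Site P is higher by 5240 − (-1080) = 6320 ft.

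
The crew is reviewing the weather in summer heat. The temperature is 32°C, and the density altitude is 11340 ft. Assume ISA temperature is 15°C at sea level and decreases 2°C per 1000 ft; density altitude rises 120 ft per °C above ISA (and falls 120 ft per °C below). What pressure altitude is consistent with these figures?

7500 ft

DA = PA + 120 × (OAT − (15 − 2·PA/1000)) = PA + 120·OAT − 1800 + 0.24·PA = 1.24·PA + 120·OAT − 1800.
So 1.24·PA = 11340 − 120 × 32 + 1800 = 9300.
PA = 9300 / 1.24 = 7500 ft.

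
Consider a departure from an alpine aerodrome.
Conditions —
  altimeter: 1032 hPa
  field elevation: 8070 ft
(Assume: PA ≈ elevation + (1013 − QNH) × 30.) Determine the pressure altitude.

Pressure correction = (1013 − 1032) × 30 = -570 ft.
Pressure altitude = 8070 + (-570) = 7500 ft.

7500 ft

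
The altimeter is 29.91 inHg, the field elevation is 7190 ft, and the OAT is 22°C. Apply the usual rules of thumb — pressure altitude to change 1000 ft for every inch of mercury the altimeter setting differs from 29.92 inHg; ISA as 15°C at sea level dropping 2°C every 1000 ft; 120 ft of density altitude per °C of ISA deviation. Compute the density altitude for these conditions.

9768 ft

Pressure altitude = 7190 + (29.92 − 29.91) × 1000 = 7190 + (+10) = 7200 ft.
ISA temperature at 7200 ft = 15 − 2 × (7200/1000) = 0.6°C.
ISA deviation = 22 − 0.6 = +21.4°C.
Density altitude = 7200 + 120 × (21.4) = 9768 ft.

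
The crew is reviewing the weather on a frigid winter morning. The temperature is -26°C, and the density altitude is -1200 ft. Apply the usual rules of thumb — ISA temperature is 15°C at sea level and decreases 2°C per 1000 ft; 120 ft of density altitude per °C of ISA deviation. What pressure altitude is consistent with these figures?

DA = PA + 120 × (OAT − (15 − 2·PA/1000)) = PA + 120·OAT − 1800 + 0.24·PA = 1.24·PA + 120·OAT − 1800.
So 1.24·PA = -1200 − 120 × (-26) + 1800 = 3720.
PA = 3720 / 1.24 = 3000 ft.

3000 ft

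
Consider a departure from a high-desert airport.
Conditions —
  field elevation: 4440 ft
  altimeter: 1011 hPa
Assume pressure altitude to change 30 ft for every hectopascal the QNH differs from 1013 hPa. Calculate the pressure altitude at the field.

4500 ft

Pressure correction = (1013 − 1011) × 30 = +60 ft.
Pressure altitude = 4440 + (+60) = 4500 ft.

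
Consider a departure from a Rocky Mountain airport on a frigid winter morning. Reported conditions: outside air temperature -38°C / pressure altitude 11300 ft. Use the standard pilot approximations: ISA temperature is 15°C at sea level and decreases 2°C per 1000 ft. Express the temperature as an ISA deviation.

ISA-30.4°C

ISA temperature at 11300 ft = 15 − 2 × (11300/1000) = -7.6°C.
Deviation = OAT − ISA = -38 − (-7.6) = -30.4°C.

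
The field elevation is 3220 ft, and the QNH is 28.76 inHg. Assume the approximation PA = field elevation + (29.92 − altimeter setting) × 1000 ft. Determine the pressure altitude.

Pressure correction = (29.92 − 28.76) × 1000 = +1160 ft.
Pressure altitude = 3220 + (+1160) = 4380 ft.

4380 ft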